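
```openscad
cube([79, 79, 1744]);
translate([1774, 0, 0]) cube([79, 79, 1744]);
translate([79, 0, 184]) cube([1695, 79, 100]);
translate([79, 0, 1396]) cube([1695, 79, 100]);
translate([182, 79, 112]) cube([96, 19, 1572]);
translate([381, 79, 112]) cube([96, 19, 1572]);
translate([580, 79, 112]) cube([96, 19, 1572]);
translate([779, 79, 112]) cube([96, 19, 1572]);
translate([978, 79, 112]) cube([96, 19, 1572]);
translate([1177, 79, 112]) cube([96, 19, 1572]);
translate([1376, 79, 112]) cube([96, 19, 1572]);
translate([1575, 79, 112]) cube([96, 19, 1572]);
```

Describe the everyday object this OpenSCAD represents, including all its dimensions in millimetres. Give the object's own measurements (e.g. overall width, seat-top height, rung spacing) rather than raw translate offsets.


A fence section. Two 79×79 mm posts, 1744 mm tall, stand on the floor with a clear span of 1695 mm between their inner faces. Two horizontal rails of 79×100 mm section span the gap between the posts with their undersides at z = 184 mm and z = 1396 mm, flush with the posts' −y face. 8 pickets, each 96 mm wide, 19 mm thick and 1572 mm tall, are fixed to the +y face of the rails with their bottoms at z = 112 mm, spaced across the span with a 103 mm gap after the −x post and between neighbouring pickets and before the +x post.


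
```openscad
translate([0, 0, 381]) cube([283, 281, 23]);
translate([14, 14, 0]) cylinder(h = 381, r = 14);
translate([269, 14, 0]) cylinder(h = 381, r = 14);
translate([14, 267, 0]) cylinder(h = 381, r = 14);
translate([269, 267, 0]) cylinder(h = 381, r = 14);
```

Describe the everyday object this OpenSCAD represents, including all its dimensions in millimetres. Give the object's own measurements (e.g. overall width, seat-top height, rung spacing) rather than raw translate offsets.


A four-legged stool. The seat is a 283×281×23 mm slab whose top surface is at z = 404 mm; four round legs, each 28 mm in diameter, run from the floor (z = 0) to the underside of the seat, each leg's axis is inset half a diameter from the nearest pair of seat edges (so the leg's bounding box is flush with the corner).


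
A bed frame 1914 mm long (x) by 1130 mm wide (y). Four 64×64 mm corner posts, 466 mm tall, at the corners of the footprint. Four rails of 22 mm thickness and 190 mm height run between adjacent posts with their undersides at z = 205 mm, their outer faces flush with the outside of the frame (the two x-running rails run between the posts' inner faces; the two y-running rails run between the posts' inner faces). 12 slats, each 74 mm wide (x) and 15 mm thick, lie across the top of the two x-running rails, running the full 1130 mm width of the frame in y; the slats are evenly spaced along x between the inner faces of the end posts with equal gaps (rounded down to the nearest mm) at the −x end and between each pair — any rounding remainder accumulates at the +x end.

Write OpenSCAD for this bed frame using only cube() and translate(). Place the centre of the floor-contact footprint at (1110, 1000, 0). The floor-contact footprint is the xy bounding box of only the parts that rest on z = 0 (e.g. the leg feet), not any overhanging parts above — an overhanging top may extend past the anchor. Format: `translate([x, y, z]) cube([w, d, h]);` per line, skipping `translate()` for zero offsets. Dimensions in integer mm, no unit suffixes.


translate([153, 435, 0]) cube([64, 64, 466]);
translate([153, 1501, 0]) cube([64, 64, 466]);
translate([2003, 435, 0]) cube([64, 64, 466]);
translate([2003, 1501, 0]) cube([64, 64, 466]);
translate([217, 435, 205]) cube([1786, 22, 190]);
translate([217, 1543, 205]) cube([1786, 22, 190]);
translate([153, 499, 205]) cube([22, 1002, 190]);
translate([2045, 499, 205]) cube([22, 1002, 190]);
translate([286, 435, 395]) cube([74, 1130, 15]);
translate([429, 435, 395]) cube([74, 1130, 15]);
translate([572, 435, 395]) cube([74, 1130, 15]);
translate([715, 435, 395]) cube([74, 1130, 15]);
translate([858, 435, 395]) cube([74, 1130, 15]);
translate([1001, 435, 395]) cube([74, 1130, 15]);
translate([1144, 435, 395]) cube([74, 1130, 15]);
translate([1287, 435, 395]) cube([74, 1130, 15]);
translate([1430, 435, 395]) cube([74, 1130, 15]);
translate([1573, 435, 395]) cube([74, 1130, 15]);
translate([1716, 435, 395]) cube([74, 1130, 15]);
translate([1859, 435, 395]) cube([74, 1130, 15]);


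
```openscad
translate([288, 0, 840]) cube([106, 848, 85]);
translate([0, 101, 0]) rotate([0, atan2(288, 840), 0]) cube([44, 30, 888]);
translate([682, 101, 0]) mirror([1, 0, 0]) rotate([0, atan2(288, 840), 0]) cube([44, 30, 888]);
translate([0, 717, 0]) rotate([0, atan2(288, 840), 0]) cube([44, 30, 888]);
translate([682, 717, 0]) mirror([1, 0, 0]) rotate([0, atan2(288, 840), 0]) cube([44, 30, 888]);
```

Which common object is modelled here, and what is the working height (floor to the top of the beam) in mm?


A sawhorse. The overall height is 925 mm.

A beam across two mirrored pairs of raked legs — a sawhorse. The beam's underside is at z = 840 (matching the legs' vertical rise in atan2(288, 840)) and the beam is 85 mm tall, so its top is at 840 + 85 = 925 mm. The raked legs top out at the beam's underside, so that is the highest point.


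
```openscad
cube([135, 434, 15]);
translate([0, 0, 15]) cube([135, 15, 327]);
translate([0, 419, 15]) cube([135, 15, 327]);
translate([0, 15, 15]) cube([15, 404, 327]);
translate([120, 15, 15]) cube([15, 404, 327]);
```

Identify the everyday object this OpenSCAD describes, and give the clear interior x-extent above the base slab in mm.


An open box. The internal width is 105 mm.

A 135×434 base slab with four walls standing on it — an open box. The base is 135 mm wide and the walls are 15 mm thick, so the internal width is 135 − 2 × 15 = 105 mm.


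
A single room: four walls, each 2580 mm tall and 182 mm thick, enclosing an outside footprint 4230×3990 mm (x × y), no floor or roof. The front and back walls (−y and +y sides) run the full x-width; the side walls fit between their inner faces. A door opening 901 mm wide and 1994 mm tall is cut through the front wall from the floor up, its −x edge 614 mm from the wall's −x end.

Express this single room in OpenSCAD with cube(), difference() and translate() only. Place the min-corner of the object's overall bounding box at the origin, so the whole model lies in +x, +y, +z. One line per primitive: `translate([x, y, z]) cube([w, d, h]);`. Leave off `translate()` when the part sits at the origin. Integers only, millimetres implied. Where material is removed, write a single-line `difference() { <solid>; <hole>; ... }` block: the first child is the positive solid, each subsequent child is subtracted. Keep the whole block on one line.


difference() { cube([4230, 182, 2580]); translate([614, 0, 0]) cube([901, 182, 1994]); }
translate([0, 3808, 0]) cube([4230, 182, 2580]);
translate([0, 182, 0]) cube([182, 3626, 2580]);
translate([4048, 182, 0]) cube([182, 3626, 2580]);


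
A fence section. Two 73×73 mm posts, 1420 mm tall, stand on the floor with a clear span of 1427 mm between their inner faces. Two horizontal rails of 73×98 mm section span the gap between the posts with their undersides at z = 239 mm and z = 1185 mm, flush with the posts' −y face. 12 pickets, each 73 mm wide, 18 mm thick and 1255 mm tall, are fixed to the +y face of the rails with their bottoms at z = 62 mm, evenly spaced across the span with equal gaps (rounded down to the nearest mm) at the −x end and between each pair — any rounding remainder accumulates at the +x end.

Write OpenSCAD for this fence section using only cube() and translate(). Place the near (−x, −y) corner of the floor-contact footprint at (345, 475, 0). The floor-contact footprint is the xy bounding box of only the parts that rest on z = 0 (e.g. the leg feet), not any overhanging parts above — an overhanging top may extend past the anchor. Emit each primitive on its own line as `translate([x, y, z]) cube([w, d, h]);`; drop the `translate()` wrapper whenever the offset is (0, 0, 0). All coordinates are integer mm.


translate([345, 475, 0]) cube([73, 73, 1420]);
translate([1845, 475, 0]) cube([73, 73, 1420]);
translate([418, 475, 239]) cube([1427, 73, 98]);
translate([418, 475, 1185]) cube([1427, 73, 98]);
translate([460, 548, 62]) cube([73, 18, 1255]);
translate([575, 548, 62]) cube([73, 18, 1255]);
translate([690, 548, 62]) cube([73, 18, 1255]);
translate([805, 548, 62]) cube([73, 18, 1255]);
translate([920, 548, 62]) cube([73, 18, 1255]);
translate([1035, 548, 62]) cube([73, 18, 1255]);
translate([1150, 548, 62]) cube([73, 18, 1255]);
translate([1265, 548, 62]) cube([73, 18, 1255]);
translate([1380, 548, 62]) cube([73, 18, 1255]);
translate([1495, 548, 62]) cube([73, 18, 1255]);
translate([1610, 548, 62]) cube([73, 18, 1255]);
translate([1725, 548, 62]) cube([73, 18, 1255]);


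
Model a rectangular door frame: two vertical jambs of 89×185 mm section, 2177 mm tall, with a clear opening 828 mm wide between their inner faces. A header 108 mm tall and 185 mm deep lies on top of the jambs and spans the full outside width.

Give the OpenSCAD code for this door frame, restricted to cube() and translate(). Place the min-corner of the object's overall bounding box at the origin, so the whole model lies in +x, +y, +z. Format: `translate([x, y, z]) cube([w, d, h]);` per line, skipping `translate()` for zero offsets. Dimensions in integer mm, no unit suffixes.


cube([89, 185, 2177]);
translate([917, 0, 0]) cube([89, 185, 2177]);
translate([0, 0, 2177]) cube([1006, 185, 108]);


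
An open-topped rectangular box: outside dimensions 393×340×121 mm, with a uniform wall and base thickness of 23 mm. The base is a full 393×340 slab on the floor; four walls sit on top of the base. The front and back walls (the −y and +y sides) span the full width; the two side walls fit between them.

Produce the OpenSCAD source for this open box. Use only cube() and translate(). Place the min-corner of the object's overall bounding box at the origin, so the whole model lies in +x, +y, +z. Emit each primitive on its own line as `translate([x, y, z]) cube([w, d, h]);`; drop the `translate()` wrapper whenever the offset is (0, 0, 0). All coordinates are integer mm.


cube([393, 340, 23]);
translate([0, 0, 23]) cube([393, 23, 98]);
translate([0, 317, 23]) cube([393, 23, 98]);
translate([0, 23, 23]) cube([23, 294, 98]);
translate([370, 23, 23]) cube([23, 294, 98]);


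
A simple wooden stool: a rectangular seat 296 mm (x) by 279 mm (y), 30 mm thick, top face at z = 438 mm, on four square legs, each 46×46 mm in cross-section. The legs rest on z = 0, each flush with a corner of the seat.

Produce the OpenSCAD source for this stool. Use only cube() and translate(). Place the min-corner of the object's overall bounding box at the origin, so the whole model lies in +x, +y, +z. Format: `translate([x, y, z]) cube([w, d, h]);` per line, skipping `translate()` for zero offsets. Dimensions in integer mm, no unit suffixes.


translate([0, 0, 408]) cube([296, 279, 30]);
cube([46, 46, 408]);
translate([250, 0, 0]) cube([46, 46, 408]);
translate([0, 233, 0]) cube([46, 46, 408]);
translate([250, 233, 0]) cube([46, 46, 408]);


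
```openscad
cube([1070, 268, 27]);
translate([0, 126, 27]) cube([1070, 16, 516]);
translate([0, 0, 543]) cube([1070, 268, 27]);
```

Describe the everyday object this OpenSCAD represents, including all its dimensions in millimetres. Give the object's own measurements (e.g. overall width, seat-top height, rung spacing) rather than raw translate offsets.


An I-beam lying along x, 1070 mm long. Overall section height 570 mm. Two flanges 268 mm wide (y) and 27 mm thick, one on the floor and one at the top; a web 16 mm thick runs between them, centred on the flange width.


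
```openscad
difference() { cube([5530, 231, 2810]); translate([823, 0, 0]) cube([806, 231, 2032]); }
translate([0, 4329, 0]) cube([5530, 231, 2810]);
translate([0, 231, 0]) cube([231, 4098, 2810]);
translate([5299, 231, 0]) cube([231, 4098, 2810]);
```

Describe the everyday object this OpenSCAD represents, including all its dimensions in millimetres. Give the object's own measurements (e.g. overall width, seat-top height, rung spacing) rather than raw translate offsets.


A single room: four walls, each 2810 mm tall and 231 mm thick, enclosing an outside footprint 5530×4560 mm (x × y), no floor or roof. The front and back walls (−y and +y sides) run the full x-width; the side walls fit between their inner faces. A door opening 806 mm wide and 2032 mm tall is cut through the front wall from the floor up, its −x edge 823 mm from the wall's −x end.


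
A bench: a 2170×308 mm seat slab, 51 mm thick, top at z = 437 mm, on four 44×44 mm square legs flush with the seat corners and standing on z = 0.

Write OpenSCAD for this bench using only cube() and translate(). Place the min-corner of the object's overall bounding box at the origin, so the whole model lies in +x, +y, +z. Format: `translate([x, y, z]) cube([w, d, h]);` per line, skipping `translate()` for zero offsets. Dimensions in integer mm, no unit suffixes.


translate([0, 0, 386]) cube([2170, 308, 51]);
cube([44, 44, 386]);
translate([0, 264, 0]) cube([44, 44, 386]);
translate([2126, 0, 0]) cube([44, 44, 386]);
translate([2126, 264, 0]) cube([44, 44, 386]);


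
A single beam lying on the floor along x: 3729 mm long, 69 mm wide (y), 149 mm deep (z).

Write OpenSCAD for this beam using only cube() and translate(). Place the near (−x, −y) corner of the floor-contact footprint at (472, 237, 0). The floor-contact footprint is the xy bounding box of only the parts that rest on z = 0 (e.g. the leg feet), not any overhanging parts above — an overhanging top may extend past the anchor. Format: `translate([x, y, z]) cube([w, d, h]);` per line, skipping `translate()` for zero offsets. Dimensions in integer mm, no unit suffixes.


translate([472, 237, 0]) cube([3729, 69, 149]);


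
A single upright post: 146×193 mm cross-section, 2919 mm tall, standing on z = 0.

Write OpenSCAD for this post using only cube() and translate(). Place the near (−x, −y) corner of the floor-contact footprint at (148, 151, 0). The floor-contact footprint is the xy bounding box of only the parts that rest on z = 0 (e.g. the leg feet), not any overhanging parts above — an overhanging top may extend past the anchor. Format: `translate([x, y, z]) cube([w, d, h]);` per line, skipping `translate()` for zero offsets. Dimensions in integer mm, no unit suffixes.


translate([148, 151, 0]) cube([146, 193, 2919]);


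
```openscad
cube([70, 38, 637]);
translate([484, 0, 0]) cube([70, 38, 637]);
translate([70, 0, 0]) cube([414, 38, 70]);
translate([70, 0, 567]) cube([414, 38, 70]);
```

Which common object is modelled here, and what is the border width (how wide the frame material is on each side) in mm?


A picture frame. The border width is 70 mm.

Four thin pieces enclosing a rectangular opening — a picture frame. The two full-height stiles are 637 mm tall; the top rail sits at z = 567 and is 70 mm tall, so the border above the opening is 637 − 567 = 70 mm, matching the stile x-width.


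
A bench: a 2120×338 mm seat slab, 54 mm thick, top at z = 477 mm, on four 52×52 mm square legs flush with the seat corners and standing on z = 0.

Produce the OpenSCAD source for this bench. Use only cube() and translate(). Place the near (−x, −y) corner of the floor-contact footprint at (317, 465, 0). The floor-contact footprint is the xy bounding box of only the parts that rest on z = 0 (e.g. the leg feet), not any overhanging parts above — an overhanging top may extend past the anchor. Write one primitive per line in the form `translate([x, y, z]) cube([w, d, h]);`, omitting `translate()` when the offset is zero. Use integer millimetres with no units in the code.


translate([317, 465, 423]) cube([2120, 338, 54]);
translate([317, 465, 0]) cube([52, 52, 423]);
translate([317, 751, 0]) cube([52, 52, 423]);
translate([2385, 465, 0]) cube([52, 52, 423]);
translate([2385, 751, 0]) cube([52, 52, 423]);


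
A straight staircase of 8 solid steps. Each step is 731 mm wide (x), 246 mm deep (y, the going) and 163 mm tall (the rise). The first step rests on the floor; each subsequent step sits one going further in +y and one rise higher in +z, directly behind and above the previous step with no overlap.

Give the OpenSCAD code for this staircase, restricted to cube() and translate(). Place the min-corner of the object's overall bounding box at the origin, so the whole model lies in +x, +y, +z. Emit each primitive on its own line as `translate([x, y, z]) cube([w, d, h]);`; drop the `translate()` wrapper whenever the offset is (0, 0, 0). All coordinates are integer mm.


cube([731, 246, 163]);
translate([0, 246, 163]) cube([731, 246, 163]);
translate([0, 492, 326]) cube([731, 246, 163]);
translate([0, 738, 489]) cube([731, 246, 163]);
translate([0, 984, 652]) cube([731, 246, 163]);
translate([0, 1230, 815]) cube([731, 246, 163]);
translate([0, 1476, 978]) cube([731, 246, 163]);
translate([0, 1722, 1141]) cube([731, 246, 163]);


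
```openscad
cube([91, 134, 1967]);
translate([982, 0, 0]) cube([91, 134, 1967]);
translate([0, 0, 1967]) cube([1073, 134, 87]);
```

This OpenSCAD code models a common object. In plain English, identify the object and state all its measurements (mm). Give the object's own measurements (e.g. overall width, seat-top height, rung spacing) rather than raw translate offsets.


A door frame. The clear opening is 891 mm wide and 1967 mm high. Two 91 mm wide jambs, 134 mm deep, stand either side of the opening from the floor to the top of the opening. A 87 mm thick head sits across the top of both jambs, spanning the full outside width of the frame.


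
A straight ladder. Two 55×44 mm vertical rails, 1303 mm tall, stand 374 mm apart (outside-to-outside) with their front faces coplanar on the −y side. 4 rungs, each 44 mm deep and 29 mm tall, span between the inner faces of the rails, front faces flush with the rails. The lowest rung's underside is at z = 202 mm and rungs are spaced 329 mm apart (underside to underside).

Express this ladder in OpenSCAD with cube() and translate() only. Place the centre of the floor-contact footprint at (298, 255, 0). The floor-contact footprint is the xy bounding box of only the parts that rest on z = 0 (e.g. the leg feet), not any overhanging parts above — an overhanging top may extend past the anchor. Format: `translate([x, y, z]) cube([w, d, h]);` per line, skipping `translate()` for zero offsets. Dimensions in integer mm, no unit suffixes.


translate([111, 233, 0]) cube([55, 44, 1303]);
translate([430, 233, 0]) cube([55, 44, 1303]);
translate([166, 233, 202]) cube([264, 44, 29]);
translate([166, 233, 531]) cube([264, 44, 29]);
translate([166, 233, 860]) cube([264, 44, 29]);
translate([166, 233, 1189]) cube([264, 44, 29]);


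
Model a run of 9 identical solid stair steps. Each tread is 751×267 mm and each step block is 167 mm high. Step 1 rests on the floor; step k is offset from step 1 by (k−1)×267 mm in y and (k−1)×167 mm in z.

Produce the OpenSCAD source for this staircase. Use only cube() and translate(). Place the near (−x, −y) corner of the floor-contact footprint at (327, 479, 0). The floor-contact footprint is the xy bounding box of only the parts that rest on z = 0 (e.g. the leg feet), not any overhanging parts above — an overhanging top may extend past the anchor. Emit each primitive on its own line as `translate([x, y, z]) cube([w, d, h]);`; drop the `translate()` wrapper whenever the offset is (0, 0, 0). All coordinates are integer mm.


translate([327, 479, 0]) cube([751, 267, 167]);
translate([327, 746, 167]) cube([751, 267, 167]);
translate([327, 1013, 334]) cube([751, 267, 167]);
translate([327, 1280, 501]) cube([751, 267, 167]);
translate([327, 1547, 668]) cube([751, 267, 167]);
translate([327, 1814, 835]) cube([751, 267, 167]);
translate([327, 2081, 1002]) cube([751, 267, 167]);
translate([327, 2348, 1169]) cube([751, 267, 167]);
translate([327, 2615, 1336]) cube([751, 267, 167]);


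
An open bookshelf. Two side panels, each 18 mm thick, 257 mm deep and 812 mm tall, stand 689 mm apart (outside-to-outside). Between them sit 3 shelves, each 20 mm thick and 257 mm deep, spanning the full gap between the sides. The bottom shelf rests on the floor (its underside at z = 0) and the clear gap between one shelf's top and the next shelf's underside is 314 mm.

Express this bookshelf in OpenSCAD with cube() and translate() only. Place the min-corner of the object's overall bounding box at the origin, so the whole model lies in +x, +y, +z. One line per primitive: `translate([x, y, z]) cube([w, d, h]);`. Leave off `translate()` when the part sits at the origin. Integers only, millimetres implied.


cube([18, 257, 812]);
translate([671, 0, 0]) cube([18, 257, 812]);
translate([18, 0, 0]) cube([653, 257, 20]);
translate([18, 0, 334]) cube([653, 257, 20]);
translate([18, 0, 668]) cube([653, 257, 20]);


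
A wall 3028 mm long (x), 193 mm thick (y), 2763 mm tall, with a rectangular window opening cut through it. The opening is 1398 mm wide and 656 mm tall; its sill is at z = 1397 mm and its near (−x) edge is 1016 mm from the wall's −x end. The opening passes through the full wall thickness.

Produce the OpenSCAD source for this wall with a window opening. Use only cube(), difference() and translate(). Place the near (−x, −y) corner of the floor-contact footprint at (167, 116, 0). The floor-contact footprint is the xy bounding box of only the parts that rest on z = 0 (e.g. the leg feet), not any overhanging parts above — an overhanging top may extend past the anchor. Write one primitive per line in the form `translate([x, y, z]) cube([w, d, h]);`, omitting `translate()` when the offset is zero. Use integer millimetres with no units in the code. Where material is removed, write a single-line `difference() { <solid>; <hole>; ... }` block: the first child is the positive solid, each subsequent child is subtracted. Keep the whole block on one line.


difference() { translate([167, 116, 0]) cube([3028, 193, 2763]); translate([1183, 116, 1397]) cube([1398, 193, 656]); }


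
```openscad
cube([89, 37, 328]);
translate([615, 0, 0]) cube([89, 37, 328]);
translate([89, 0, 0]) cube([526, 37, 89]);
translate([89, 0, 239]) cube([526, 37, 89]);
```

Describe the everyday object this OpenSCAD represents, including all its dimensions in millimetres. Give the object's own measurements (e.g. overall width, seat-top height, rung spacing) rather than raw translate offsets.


A rectangular picture frame lying in the x–z plane (depth along y). The opening is 526 mm wide (x) by 150 mm tall (z), surrounded by a border 89 mm wide on all four sides. The frame is 37 mm deep and is made of two full-height vertical stiles with two horizontal rails fitted between them.


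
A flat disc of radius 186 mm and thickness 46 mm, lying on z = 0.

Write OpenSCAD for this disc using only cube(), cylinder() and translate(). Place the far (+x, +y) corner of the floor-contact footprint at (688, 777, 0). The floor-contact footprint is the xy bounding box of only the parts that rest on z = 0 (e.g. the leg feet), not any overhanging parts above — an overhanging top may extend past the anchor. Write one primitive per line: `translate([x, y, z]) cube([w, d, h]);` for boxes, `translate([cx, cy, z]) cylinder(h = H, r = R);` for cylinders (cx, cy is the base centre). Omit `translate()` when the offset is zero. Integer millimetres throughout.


translate([502, 591, 0]) cylinder(h = 46, r = 186);


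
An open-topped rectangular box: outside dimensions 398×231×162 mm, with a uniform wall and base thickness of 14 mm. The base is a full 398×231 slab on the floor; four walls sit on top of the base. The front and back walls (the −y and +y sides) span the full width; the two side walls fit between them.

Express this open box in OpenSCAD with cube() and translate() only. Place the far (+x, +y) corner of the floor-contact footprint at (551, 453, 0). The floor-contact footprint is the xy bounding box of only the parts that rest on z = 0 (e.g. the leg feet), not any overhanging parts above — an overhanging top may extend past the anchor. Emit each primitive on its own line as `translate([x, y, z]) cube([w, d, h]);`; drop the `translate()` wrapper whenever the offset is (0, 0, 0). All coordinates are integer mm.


translate([153, 222, 0]) cube([398, 231, 14]);
translate([153, 222, 14]) cube([398, 14, 148]);
translate([153, 439, 14]) cube([398, 14, 148]);
translate([153, 236, 14]) cube([14, 203, 148]);
translate([537, 236, 14]) cube([14, 203, 148]);


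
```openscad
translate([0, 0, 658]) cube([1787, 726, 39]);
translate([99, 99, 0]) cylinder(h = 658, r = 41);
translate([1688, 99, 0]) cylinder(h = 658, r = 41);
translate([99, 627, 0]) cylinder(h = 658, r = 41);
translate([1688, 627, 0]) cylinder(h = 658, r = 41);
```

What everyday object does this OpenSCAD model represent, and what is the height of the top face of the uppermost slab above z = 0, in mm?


A table. The table height is 697 mm.

A 1787×726×39 slab sits at z = 658 on four Ø82 mm round legs — a table. The top surface is at 658 + 39 = 697 mm.


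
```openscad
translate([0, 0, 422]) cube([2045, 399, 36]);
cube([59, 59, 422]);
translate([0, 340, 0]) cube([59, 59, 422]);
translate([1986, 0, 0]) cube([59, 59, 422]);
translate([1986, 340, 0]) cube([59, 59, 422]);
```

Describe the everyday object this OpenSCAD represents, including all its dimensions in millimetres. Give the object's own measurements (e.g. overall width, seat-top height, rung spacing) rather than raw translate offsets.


A long wooden bench with a 2045 mm (x) × 399 mm (y) seat, 36 mm thick, its top surface 458 mm above the floor. Four 59 mm square legs at the seat corners, flush with the edges, run from z = 0 to the seat underside.


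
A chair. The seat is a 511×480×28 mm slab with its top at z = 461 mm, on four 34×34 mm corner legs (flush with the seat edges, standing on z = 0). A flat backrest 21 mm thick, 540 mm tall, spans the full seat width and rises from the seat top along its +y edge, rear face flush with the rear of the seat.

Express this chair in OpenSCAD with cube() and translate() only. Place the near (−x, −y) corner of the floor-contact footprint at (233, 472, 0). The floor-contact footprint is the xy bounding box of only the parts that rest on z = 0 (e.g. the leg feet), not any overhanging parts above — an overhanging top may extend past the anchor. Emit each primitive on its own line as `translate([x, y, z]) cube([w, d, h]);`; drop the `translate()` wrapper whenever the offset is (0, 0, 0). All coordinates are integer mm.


// leg_h = 461 - 28 = 433
translate([233, 472, 433]) cube([511, 480, 28]);
translate([233, 472, 0]) cube([34, 34, 433]);
translate([710, 472, 0]) cube([34, 34, 433]);
translate([233, 918, 0]) cube([34, 34, 433]);
translate([710, 918, 0]) cube([34, 34, 433]);
translate([233, 931, 461]) cube([511, 21, 540]);


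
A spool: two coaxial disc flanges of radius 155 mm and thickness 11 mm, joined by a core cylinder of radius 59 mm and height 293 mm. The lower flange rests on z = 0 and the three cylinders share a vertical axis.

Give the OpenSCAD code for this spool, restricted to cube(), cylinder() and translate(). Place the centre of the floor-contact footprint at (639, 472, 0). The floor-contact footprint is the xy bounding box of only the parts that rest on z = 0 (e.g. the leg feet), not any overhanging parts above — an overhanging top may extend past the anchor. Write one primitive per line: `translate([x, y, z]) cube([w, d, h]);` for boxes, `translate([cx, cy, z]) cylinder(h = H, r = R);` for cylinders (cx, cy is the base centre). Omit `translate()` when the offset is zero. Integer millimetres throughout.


translate([639, 472, 0]) cylinder(h = 11, r = 155);
translate([639, 472, 11]) cylinder(h = 293, r = 59);
translate([639, 472, 304]) cylinder(h = 11, r = 155);


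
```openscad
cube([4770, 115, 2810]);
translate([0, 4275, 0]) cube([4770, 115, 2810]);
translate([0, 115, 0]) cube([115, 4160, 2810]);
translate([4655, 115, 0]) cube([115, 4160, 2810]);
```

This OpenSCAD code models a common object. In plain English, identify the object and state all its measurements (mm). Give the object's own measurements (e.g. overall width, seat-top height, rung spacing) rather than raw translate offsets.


The wall frame of a small rectangular building: four walls, each 2810 mm tall and 115 mm thick, enclosing a footprint 4770 mm (x) by 4390 mm (y) outside-to-outside, with no floor or roof. The front and back walls (the −y and +y sides) span the full width; the two side walls fit between them.


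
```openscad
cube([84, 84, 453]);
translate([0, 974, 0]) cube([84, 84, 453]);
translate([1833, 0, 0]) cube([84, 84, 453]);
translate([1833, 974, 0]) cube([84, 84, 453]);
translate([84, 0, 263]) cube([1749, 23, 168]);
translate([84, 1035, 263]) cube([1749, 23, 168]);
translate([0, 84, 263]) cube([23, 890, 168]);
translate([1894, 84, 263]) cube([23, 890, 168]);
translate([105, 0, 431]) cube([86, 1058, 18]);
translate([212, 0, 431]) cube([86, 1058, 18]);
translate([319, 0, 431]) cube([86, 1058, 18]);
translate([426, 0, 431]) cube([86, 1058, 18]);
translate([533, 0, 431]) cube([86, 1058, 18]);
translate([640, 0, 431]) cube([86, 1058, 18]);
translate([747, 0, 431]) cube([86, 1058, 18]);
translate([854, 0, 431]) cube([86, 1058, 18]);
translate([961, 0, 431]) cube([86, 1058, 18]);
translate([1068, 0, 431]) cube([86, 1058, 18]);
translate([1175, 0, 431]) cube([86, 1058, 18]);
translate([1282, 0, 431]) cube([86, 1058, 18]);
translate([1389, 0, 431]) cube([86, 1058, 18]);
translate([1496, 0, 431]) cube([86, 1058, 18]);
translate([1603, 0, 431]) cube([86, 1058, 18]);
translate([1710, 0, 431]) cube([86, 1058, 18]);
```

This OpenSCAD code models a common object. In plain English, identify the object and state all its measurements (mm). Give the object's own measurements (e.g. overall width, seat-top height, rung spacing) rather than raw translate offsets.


A bed frame 1917 mm long (x) by 1058 mm wide (y). Four 84×84 mm corner posts, 453 mm tall, at the corners of the footprint. Four rails of 23 mm thickness and 168 mm height run between adjacent posts with their undersides at z = 263 mm, their outer faces flush with the outside of the frame (the two x-running rails run between the posts' inner faces; the two y-running rails run between the posts' inner faces). 16 slats, each 86 mm wide (x) and 18 mm thick, lie across the top of the two x-running rails, running the full 1058 mm width of the frame in y; along x they sit between the end posts with a 21 mm gap after the −x posts and between neighbouring slats, leaving 37 mm before the +x posts.


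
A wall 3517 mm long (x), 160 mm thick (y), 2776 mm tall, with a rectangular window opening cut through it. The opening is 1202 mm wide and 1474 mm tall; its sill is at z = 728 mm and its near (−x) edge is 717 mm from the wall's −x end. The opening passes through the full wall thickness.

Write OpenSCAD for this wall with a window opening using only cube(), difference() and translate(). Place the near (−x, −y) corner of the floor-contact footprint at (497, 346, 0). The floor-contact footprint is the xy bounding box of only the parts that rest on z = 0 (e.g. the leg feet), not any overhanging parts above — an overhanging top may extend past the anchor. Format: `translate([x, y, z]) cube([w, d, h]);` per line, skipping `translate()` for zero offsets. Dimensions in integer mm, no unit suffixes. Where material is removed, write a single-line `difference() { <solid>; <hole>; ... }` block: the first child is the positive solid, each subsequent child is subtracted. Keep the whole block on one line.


difference() { translate([497, 346, 0]) cube([3517, 160, 2776]); translate([1214, 346, 728]) cube([1202, 160, 1474]); }


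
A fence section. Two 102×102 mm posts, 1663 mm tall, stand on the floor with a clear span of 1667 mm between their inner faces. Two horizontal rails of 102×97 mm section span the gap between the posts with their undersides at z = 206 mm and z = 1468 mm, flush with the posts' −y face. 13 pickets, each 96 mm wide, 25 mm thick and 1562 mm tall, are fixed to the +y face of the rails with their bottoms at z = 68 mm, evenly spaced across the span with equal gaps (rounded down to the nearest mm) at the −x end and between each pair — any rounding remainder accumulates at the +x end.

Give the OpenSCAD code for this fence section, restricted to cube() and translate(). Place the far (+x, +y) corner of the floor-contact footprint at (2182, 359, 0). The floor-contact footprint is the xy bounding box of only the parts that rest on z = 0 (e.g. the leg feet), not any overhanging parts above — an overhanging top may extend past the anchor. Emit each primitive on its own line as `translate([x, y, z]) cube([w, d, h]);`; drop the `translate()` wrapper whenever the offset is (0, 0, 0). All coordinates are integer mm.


translate([311, 257, 0]) cube([102, 102, 1663]);
translate([2080, 257, 0]) cube([102, 102, 1663]);
translate([413, 257, 206]) cube([1667, 102, 97]);
translate([413, 257, 1468]) cube([1667, 102, 97]);
translate([442, 359, 68]) cube([96, 25, 1562]);
translate([567, 359, 68]) cube([96, 25, 1562]);
translate([692, 359, 68]) cube([96, 25, 1562]);
translate([817, 359, 68]) cube([96, 25, 1562]);
translate([942, 359, 68]) cube([96, 25, 1562]);
translate([1067, 359, 68]) cube([96, 25, 1562]);
translate([1192, 359, 68]) cube([96, 25, 1562]);
translate([1317, 359, 68]) cube([96, 25, 1562]);
translate([1442, 359, 68]) cube([96, 25, 1562]);
translate([1567, 359, 68]) cube([96, 25, 1562]);
translate([1692, 359, 68]) cube([96, 25, 1562]);
translate([1817, 359, 68]) cube([96, 25, 1562]);
translate([1942, 359, 68]) cube([96, 25, 1562]);


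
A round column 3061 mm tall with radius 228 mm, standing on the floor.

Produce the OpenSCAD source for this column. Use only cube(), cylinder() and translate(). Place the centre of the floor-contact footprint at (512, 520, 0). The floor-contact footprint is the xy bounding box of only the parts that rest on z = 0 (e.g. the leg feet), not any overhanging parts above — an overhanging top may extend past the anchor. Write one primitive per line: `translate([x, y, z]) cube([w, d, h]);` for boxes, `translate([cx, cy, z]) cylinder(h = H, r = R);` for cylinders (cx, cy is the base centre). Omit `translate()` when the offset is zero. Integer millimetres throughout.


translate([512, 520, 0]) cylinder(h = 3061, r = 228);


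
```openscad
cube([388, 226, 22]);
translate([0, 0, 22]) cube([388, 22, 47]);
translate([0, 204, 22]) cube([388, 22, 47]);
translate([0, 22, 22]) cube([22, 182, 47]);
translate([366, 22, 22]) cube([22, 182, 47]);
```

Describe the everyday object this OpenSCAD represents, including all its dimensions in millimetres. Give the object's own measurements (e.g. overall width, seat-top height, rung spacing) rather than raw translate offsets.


An open-topped rectangular box: outside dimensions 388×226×69 mm, with a uniform wall and base thickness of 22 mm. The base is a full 388×226 slab on the floor; four walls sit on top of the base. The front and back walls (the −y and +y sides) span the full width; the two side walls fit between them.


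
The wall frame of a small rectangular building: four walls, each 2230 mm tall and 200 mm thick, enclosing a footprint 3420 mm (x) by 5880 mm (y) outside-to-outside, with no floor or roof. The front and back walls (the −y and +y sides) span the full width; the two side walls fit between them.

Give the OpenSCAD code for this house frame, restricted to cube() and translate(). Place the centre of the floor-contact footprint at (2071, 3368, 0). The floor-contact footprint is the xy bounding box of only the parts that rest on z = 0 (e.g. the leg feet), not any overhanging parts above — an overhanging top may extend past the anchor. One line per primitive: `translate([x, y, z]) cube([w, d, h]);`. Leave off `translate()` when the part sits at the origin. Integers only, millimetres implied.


translate([361, 428, 0]) cube([3420, 200, 2230]);
translate([361, 6108, 0]) cube([3420, 200, 2230]);
translate([361, 628, 0]) cube([200, 5480, 2230]);
translate([3581, 628, 0]) cube([200, 5480, 2230]);


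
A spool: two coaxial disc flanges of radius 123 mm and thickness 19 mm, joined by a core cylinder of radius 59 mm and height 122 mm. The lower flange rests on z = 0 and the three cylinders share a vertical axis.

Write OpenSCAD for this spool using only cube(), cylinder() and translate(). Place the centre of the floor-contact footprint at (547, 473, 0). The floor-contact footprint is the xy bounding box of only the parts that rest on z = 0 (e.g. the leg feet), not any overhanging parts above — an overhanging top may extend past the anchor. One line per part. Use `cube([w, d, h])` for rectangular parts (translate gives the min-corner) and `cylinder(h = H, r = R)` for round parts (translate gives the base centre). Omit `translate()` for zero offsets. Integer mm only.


translate([547, 473, 0]) cylinder(h = 19, r = 123);
translate([547, 473, 19]) cylinder(h = 122, r = 59);
translate([547, 473, 141]) cylinder(h = 19, r = 123);


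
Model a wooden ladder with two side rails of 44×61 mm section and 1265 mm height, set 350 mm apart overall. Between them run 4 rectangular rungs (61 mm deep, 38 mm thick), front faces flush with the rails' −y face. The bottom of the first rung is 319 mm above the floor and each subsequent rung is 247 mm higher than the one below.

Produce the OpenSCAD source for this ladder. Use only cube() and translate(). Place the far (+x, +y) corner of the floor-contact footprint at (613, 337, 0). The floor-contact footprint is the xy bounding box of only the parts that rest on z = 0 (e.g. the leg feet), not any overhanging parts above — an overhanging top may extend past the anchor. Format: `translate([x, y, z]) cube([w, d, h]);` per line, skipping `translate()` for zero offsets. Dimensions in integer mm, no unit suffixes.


translate([263, 276, 0]) cube([44, 61, 1265]);
translate([569, 276, 0]) cube([44, 61, 1265]);
translate([307, 276, 319]) cube([262, 61, 38]);
translate([307, 276, 566]) cube([262, 61, 38]);
translate([307, 276, 813]) cube([262, 61, 38]);
translate([307, 276, 1060]) cube([262, 61, 38]);


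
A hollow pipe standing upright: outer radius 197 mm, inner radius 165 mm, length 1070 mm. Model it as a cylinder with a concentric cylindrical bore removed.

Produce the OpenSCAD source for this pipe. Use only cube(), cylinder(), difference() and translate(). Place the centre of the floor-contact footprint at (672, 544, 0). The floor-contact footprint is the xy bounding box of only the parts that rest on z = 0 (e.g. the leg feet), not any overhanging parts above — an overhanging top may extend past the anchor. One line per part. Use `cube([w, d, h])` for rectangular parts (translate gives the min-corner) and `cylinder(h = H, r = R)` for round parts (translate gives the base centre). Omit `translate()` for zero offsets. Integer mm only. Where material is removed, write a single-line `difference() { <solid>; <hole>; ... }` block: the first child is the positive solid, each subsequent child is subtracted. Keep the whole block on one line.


difference() { translate([672, 544, 0]) cylinder(h = 1070, r = 197); translate([672, 544, 0]) cylinder(h = 1070, r = 165); }


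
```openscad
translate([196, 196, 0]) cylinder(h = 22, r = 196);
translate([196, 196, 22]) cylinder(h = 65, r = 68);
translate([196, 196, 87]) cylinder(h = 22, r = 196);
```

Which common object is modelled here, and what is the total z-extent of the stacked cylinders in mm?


A spool. The overall height is 109 mm.

Three coaxial cylinders, large–small–large — a spool. Two 22 mm flanges and a 65 mm core give 22 + 65 + 22 = 109 mm.


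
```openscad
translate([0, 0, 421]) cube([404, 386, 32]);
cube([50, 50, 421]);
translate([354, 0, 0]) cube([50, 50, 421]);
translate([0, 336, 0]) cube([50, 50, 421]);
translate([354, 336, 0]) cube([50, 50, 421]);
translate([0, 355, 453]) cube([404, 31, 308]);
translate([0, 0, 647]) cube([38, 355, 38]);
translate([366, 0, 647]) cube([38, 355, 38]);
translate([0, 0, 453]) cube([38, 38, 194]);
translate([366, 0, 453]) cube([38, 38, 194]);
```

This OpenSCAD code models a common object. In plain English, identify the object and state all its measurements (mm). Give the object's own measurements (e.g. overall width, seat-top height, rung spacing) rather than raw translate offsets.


A chair. The seat is a 404×386×32 mm slab with its top at z = 453 mm, on four 50×50 mm corner legs (flush with the seat edges, standing on z = 0). A flat backrest 31 mm thick, 308 mm tall, spans the full seat width and rises from the seat top along its +y edge, rear face flush with the rear of the seat. Two armrests of 38×38 mm section run along each side from the seat's front edge to the front of the backrest, top faces 232 mm above the seat top and outer faces flush with the seat's x-edges; a 38×38 mm post under the front of each armrest stands on the seat at the front corner.
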